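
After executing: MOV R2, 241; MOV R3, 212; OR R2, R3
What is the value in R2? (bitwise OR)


Register state trace:
  MOV R2, 241  → R2 = 241 (0b11110001)
  MOV R3, 212  → R3 = 212 (0b11010100)
  OR R2, R3   → R2 = 241 OR 212 = 245 (0b11110101)
Final: R2 = 245

245


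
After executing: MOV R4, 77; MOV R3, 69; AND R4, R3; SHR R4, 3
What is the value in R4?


Register state trace:
  MOV R4, 77  → R4 = 77 (0b01001101)
  MOV R3, 69  → R3 = 69 (0b01000101)
  AND R4, R3  → R4 = 77 AND 69 = 69 (0b01000101)
  SHR R4, 3  → R4 = 69 >> 3 = 8
Final: R4 = 8

8


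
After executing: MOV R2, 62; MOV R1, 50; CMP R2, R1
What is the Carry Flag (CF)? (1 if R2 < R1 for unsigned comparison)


Register state trace:
  MOV R2, 62  → R2 = 62
  MOV R1, 50  → R1 = 50
  CMP R2, R1  → unsigned 62 - 50: no borrow
  62 >= 50, so CF = 0
CF = 0

0


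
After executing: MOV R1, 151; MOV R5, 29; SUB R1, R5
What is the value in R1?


Register state trace:
  MOV R1, 151  → R1 = 151
  MOV R5, 29  → R5 = 29
  SUB R1, R5  → R1 = 151 - 29 = 122
Final: R1 = 122

122


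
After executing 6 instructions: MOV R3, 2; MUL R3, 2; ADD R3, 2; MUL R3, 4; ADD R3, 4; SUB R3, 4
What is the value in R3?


Register state trace:
  MOV R3, 2  → R3 = 2
  MUL R3, 2  → R3 = 2 * 2 = 4
  ADD R3, 2  → R3 = 4 + 2 = 6
  MUL R3, 4  → R3 = 6 * 4 = 24
  ADD R3, 4  → R3 = 24 + 4 = 28
  SUB R3, 4  → R3 = 28 - 4 = 24
Final: R3 = 24

24


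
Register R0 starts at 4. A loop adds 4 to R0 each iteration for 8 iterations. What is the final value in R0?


Starting value: R0 = 4
  Iter 1: R0 = 4 + 4 = 8
  Iter 2: R0 = 8 + 4 = 12
  Iter 3: R0 = 12 + 4 = 16
  Iter 4: R0 = 16 + 4 = 20
  Iter 5: R0 = 20 + 4 = 24
  Iter 6: R0 = 24 + 4 = 28
  Iter 7: R0 = 28 + 4 = 32
  Iter 8: R0 = 32 + 4 = 36
Final: R0 = 36

36


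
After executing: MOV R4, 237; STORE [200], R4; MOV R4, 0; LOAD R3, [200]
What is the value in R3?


Register and memory trace:
  MOV R4, 237  → R4 = 237
  STORE [200], R4  → mem[200] = 237
  MOV R4, 0  → R4 = 0
  LOAD R3, [200]  → R3 = mem[200] = 237
Final: R3 = 237

237


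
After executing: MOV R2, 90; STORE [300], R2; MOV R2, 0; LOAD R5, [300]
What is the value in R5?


Register and memory trace:
  MOV R2, 90  → R2 = 90
  STORE [300], R2  → mem[300] = 90
  MOV R2, 0  → R2 = 0
  LOAD R5, [300]  → R5 = mem[300] = 90
Final: R5 = 90

90


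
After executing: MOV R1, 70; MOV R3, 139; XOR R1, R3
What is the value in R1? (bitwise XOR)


Register state trace:
  MOV R1, 70  → R1 = 70 (0b01000110)
  MOV R3, 139  → R3 = 139 (0b10001011)
  XOR R1, R3  → R1 = 70 XOR 139 = 205 (0b11001101)
Final: R1 = 205

205


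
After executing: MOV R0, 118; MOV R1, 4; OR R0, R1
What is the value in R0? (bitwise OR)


Register state trace:
  MOV R0, 118  → R0 = 118 (0b01110110)
  MOV R1, 4  → R1 = 4 (0b00000100)
  OR R0, R1   → R0 = 118 OR 4 = 118 (0b01110110)
Final: R0 = 118

118


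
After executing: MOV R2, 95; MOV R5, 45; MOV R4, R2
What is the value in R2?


Register state trace:
  MOV R2, 95  → R2 = 95
  MOV R5, 45  → R5 = 45
  MOV R4, R2  → R4 = 95
Final: R2 = 95

95


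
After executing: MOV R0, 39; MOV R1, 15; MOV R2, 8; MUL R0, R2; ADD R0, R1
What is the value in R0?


Register state trace:
  MOV R0, 39  → R0 = 39
  MOV R1, 15  → R1 = 15
  MOV R2, 8  → R2 = 8
  MUL R0, R2  → R0 = 39 * 8 = 312
  ADD R0, R1  → R0 = 312 + 15 = 327
Final: R0 = 327

327


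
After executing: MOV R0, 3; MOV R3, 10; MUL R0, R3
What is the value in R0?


Register state trace:
  MOV R0, 3  → R0 = 3
  MOV R3, 10  → R3 = 10
  MUL R0, R3  → R0 = 3 * 10 = 30
Final: R0 = 30

30


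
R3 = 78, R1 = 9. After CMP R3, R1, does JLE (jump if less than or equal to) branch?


Trace:
  R3 = 78, R1 = 9
  CMP R3, R1  → compares 78 vs 9
  JLE checks: is 78 less than or equal to 9?
  78 > 9, so condition is false
Branch taken: No

No


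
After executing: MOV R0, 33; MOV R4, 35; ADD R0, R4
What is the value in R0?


Register state trace:
  MOV R0, 33  → R0 = 33
  MOV R4, 35  → R4 = 35
  ADD R0, R4  → R0 = 33 + 35 = 68
Final: R0 = 68

68


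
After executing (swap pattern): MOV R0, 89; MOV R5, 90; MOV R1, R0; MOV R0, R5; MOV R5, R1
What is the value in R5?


Register state trace (swap pattern):
  MOV R0, 89  → R0 = 89
  MOV R5, 90  → R5 = 90
  MOV R1, R0  → R1 = 89  (save R0)
  MOV R0, R5  → R0 = 90  (R0 gets R5's value)
  MOV R5, R1  → R5 = 89  (R5 gets saved value)
Final: R5 = 89

89


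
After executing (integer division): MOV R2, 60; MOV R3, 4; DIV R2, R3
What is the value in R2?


Register state trace:
  MOV R2, 60  → R2 = 60
  MOV R3, 4  → R3 = 4
  DIV R2, R3  → R2 = 60 // 4 = 15
Final: R2 = 15

15


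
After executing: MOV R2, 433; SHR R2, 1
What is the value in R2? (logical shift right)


Register state trace:
  MOV R2, 433  → R2 = 433
  SHR R2, 1  → R2 = 433 >> 1 = 433 // 2^1 = 216
Final: R2 = 216

216


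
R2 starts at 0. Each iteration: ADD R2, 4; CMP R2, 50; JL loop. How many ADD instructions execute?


Loop trace (R2 starts at 0, target 50, step 4):
  ADD #1: R2 = 0 + 4 = 4  → 4 < 50, loop
  ADD #2: R2 = 4 + 4 = 8  → 8 < 50, loop
  ADD #3: R2 = 8 + 4 = 12  → 12 < 50, loop
  ADD #4: R2 = 12 + 4 = 16  → 16 < 50, loop
  ADD #5: R2 = 16 + 4 = 20  → 20 < 50, loop
  ADD #6: R2 = 20 + 4 = 24  → 24 < 50, loop
  ADD #7: R2 = 24 + 4 = 28  → 28 < 50, loop
  ADD #8: R2 = 28 + 4 = 32  → 32 < 50, loop
  ADD #9: R2 = 32 + 4 = 36  → 36 < 50, loop
  ADD #10: R2 = 36 + 4 = 40  → 40 < 50, loop
  ADD #11: R2 = 40 + 4 = 44  → 44 < 50, loop
  ADD #12: R2 = 44 + 4 = 48  → 48 < 50, loop
  ADD #13: R2 = 48 + 4 = 52  → 52 >= 50, exit
Total ADD instructions: 13

13


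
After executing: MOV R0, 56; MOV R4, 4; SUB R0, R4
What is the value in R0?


Register state trace:
  MOV R0, 56  → R0 = 56
  MOV R4, 4  → R4 = 4
  SUB R0, R4  → R0 = 56 - 4 = 52
Final: R0 = 52

52


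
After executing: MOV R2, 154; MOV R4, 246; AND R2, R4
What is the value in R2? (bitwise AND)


Register state trace:
  MOV R2, 154  → R2 = 154 (0b10011010)
  MOV R4, 246  → R4 = 246 (0b11110110)
  AND R2, R4  → R2 = 154 AND 246 = 146 (0b10010010)
Final: R2 = 146

146


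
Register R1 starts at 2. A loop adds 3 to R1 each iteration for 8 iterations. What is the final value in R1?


Starting value: R1 = 2
  Iter 1: R1 = 2 + 3 = 5
  Iter 2: R1 = 5 + 3 = 8
  Iter 3: R1 = 8 + 3 = 11
  Iter 4: R1 = 11 + 3 = 14
  Iter 5: R1 = 14 + 3 = 17
  Iter 6: R1 = 17 + 3 = 20
  Iter 7: R1 = 20 + 3 = 23
  Iter 8: R1 = 23 + 3 = 26
Final: R1 = 26

26


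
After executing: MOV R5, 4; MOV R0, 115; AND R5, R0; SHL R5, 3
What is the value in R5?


Register state trace:
  MOV R5, 4  → R5 = 4 (0b00000100)
  MOV R0, 115  → R0 = 115 (0b01110011)
  AND R5, R0  → R5 = 4 AND 115 = 0 (0b00000000)
  SHL R5, 3  → R5 = 0 << 3 = 0
Final: R5 = 0

0


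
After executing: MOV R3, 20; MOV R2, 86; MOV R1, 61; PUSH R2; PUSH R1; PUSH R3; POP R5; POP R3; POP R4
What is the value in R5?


Stack trace (top is rightmost):
  MOV R3, 20  → R3 = 20
  MOV R2, 86  → R2 = 86
  MOV R1, 61  → R1 = 61
  PUSH R2  → stack: [86]
  PUSH R1  → stack: [86, 61]
  PUSH R3  → stack: [86, 61, 20]
  POP R5  → R5 = 20, stack: [86, 61]
  POP R3  → R3 = 61, stack: [86]
  POP R4  → R4 = 86, stack: []
Final: R5 = 20

20


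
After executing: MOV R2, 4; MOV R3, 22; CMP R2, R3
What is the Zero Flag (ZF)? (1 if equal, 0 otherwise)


Register state trace:
  MOV R2, 4  → R2 = 4
  MOV R3, 22  → R3 = 22
  CMP R2, R3  → computes 4 - 22 = -18
  Result is nonzero, so values are not equal
ZF = 0

0


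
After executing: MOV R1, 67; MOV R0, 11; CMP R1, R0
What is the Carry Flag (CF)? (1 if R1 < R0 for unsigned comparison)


Register state trace:
  MOV R1, 67  → R1 = 67
  MOV R0, 11  → R0 = 11
  CMP R1, R0  → unsigned 67 - 11: no borrow
  67 >= 11, so CF = 0
CF = 0

0


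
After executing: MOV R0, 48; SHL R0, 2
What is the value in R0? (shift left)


Register state trace:
  MOV R0, 48  → R0 = 48
  SHL R0, 2  → R0 = 48 << 2 = 48 * 2^2 = 192
Final: R0 = 192

192


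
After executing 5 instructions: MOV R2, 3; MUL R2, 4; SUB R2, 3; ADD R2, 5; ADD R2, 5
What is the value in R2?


Register state trace:
  MOV R2, 3  → R2 = 3
  MUL R2, 4  → R2 = 3 * 4 = 12
  SUB R2, 3  → R2 = 12 - 3 = 9
  ADD R2, 5  → R2 = 9 + 5 = 14
  ADD R2, 5  → R2 = 14 + 5 = 19
Final: R2 = 19

19


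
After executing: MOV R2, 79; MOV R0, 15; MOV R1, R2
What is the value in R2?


Register state trace:
  MOV R2, 79  → R2 = 79
  MOV R0, 15  → R0 = 15
  MOV R1, R2  → R1 = 79
Final: R2 = 79

79


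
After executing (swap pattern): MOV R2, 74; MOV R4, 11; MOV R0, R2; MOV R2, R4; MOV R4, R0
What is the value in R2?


Register state trace (swap pattern):
  MOV R2, 74  → R2 = 74
  MOV R4, 11  → R4 = 11
  MOV R0, R2  → R0 = 74  (save R2)
  MOV R2, R4  → R2 = 11  (R2 gets R4's value)
  MOV R4, R0  → R4 = 74  (R4 gets saved value)
Final: R2 = 11

11


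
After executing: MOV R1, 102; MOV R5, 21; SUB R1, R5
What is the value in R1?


Register state trace:
  MOV R1, 102  → R1 = 102
  MOV R5, 21  → R5 = 21
  SUB R1, R5  → R1 = 102 - 21 = 81
Final: R1 = 81

81


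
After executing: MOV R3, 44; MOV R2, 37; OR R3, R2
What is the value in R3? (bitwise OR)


Register state trace:
  MOV R3, 44  → R3 = 44 (0b00101100)
  MOV R2, 37  → R2 = 37 (0b00100101)
  OR R3, R2   → R3 = 44 OR 37 = 45 (0b00101101)
Final: R3 = 45

45


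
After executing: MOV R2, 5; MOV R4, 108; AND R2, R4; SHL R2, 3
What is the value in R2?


Register state trace:
  MOV R2, 5  → R2 = 5 (0b00000101)
  MOV R4, 108  → R4 = 108 (0b01101100)
  AND R2, R4  → R2 = 5 AND 108 = 4 (0b00000100)
  SHL R2, 3  → R2 = 4 << 3 = 32
Final: R2 = 32

32


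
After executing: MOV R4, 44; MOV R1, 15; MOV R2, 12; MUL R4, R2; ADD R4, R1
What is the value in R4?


Register state trace:
  MOV R4, 44  → R4 = 44
  MOV R1, 15  → R1 = 15
  MOV R2, 12  → R2 = 12
  MUL R4, R2  → R4 = 44 * 12 = 528
  ADD R4, R1  → R4 = 528 + 15 = 543
Final: R4 = 543

543


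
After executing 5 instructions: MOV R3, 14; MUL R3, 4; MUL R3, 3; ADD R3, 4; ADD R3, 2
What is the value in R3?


Register state trace:
  MOV R3, 14  → R3 = 14
  MUL R3, 4  → R3 = 14 * 4 = 56
  MUL R3, 3  → R3 = 56 * 3 = 168
  ADD R3, 4  → R3 = 168 + 4 = 172
  ADD R3, 2  → R3 = 172 + 2 = 174
Final: R3 = 174

174


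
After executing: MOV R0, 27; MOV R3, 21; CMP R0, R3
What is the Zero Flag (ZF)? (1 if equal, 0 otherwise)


Register state trace:
  MOV R0, 27  → R0 = 27
  MOV R3, 21  → R3 = 21
  CMP R0, R3  → computes 27 - 21 = 6
  Result is nonzero, so values are not equal
ZF = 0

0


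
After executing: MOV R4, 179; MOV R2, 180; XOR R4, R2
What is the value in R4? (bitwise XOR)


Register state trace:
  MOV R4, 179  → R4 = 179 (0b10110011)
  MOV R2, 180  → R2 = 180 (0b10110100)
  XOR R4, R2  → R4 = 179 XOR 180 = 7 (0b00000111)
Final: R4 = 7

7


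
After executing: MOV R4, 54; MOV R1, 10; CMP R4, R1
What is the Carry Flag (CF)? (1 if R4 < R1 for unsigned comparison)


Register state trace:
  MOV R4, 54  → R4 = 54
  MOV R1, 10  → R1 = 10
  CMP R4, R1  → unsigned 54 - 10: no borrow
  54 >= 10, so CF = 0
CF = 0

0


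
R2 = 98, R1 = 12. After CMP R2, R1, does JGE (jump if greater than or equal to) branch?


Trace:
  R2 = 98, R1 = 12
  CMP R2, R1  → compares 98 vs 12
  JGE checks: is 98 greater than or equal to 12?
  98 > 12, so condition is true
Branch taken: Yes

Yes


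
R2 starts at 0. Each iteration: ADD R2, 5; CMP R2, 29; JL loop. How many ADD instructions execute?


Loop trace (R2 starts at 0, target 29, step 5):
  ADD #1: R2 = 0 + 5 = 5  → 5 < 29, loop
  ADD #2: R2 = 5 + 5 = 10  → 10 < 29, loop
  ADD #3: R2 = 10 + 5 = 15  → 15 < 29, loop
  ADD #4: R2 = 15 + 5 = 20  → 20 < 29, loop
  ADD #5: R2 = 20 + 5 = 25  → 25 < 29, loop
  ADD #6: R2 = 25 + 5 = 30  → 30 >= 29, exit
Total ADD instructions: 6

6


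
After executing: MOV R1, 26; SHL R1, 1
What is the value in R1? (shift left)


Register state trace:
  MOV R1, 26  → R1 = 26
  SHL R1, 1  → R1 = 26 << 1 = 26 * 2^1 = 52
Final: R1 = 52

52


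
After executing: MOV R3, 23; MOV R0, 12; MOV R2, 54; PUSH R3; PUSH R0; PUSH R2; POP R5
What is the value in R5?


Stack trace (top is rightmost):
  MOV R3, 23  → R3 = 23
  MOV R0, 12  → R0 = 12
  MOV R2, 54  → R2 = 54
  PUSH R3  → stack: [23]
  PUSH R0  → stack: [23, 12]
  PUSH R2  → stack: [23, 12, 54]
  POP R5  → R5 = 54, stack: [23, 12]
Final: R5 = 54

54


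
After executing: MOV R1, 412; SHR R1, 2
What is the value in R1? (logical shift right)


Register state trace:
  MOV R1, 412  → R1 = 412
  SHR R1, 2  → R1 = 412 >> 2 = 412 // 2^2 = 103
Final: R1 = 103

103


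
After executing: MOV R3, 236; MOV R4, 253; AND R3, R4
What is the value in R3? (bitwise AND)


Register state trace:
  MOV R3, 236  → R3 = 236 (0b11101100)
  MOV R4, 253  → R4 = 253 (0b11111101)
  AND R3, R4  → R3 = 236 AND 253 = 236 (0b11101100)
Final: R3 = 236

236


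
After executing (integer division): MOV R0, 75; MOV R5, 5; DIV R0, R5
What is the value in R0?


Register state trace:
  MOV R0, 75  → R0 = 75
  MOV R5, 5  → R5 = 5
  DIV R0, R5  → R0 = 75 // 5 = 15
Final: R0 = 15

15


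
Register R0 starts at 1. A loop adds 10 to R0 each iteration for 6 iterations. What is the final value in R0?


Starting value: R0 = 1
  Iter 1: R0 = 1 + 10 = 11
  Iter 2: R0 = 11 + 10 = 21
  Iter 3: R0 = 21 + 10 = 31
  Iter 4: R0 = 31 + 10 = 41
  Iter 5: R0 = 41 + 10 = 51
  Iter 6: R0 = 51 + 10 = 61
Final: R0 = 61

61


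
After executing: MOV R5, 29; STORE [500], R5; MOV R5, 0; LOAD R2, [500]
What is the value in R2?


Register and memory trace:
  MOV R5, 29  → R5 = 29
  STORE [500], R5  → mem[500] = 29
  MOV R5, 0  → R5 = 0
  LOAD R2, [500]  → R2 = mem[500] = 29
Final: R2 = 29

29


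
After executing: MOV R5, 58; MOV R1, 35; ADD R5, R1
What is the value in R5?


Register state trace:
  MOV R5, 58  → R5 = 58
  MOV R1, 35  → R1 = 35
  ADD R5, R1  → R5 = 58 + 35 = 93
Final: R5 = 93

93


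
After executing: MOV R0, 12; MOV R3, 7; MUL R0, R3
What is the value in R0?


Register state trace:
  MOV R0, 12  → R0 = 12
  MOV R3, 7  → R3 = 7
  MUL R0, R3  → R0 = 12 * 7 = 84
Final: R0 = 84

84


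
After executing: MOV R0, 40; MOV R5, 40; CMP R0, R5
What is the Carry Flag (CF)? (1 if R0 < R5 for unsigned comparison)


Register state trace:
  MOV R0, 40  → R0 = 40
  MOV R5, 40  → R5 = 40
  CMP R0, R5  → unsigned 40 - 40: no borrow
  40 >= 40, so CF = 0
CF = 0

0


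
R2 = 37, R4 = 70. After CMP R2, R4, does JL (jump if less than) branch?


Trace:
  R2 = 37, R4 = 70
  CMP R2, R4  → compares 37 vs 70
  JL checks: is 37 less than 70?
  37 < 70, so condition is true
Branch taken: Yes

Yes


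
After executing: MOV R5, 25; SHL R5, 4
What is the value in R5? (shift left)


Register state trace:
  MOV R5, 25  → R5 = 25
  SHL R5, 4  → R5 = 25 << 4 = 25 * 2^4 = 400
Final: R5 = 400

400


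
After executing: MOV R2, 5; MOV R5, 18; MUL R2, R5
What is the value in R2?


Register state trace:
  MOV R2, 5  → R2 = 5
  MOV R5, 18  → R5 = 18
  MUL R2, R5  → R2 = 5 * 18 = 90
Final: R2 = 90

90


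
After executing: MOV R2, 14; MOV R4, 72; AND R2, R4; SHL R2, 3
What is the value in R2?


Register state trace:
  MOV R2, 14  → R2 = 14 (0b00001110)
  MOV R4, 72  → R4 = 72 (0b01001000)
  AND R2, R4  → R2 = 14 AND 72 = 8 (0b00001000)
  SHL R2, 3  → R2 = 8 << 3 = 64
Final: R2 = 64

64


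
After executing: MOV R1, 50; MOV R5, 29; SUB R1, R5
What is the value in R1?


Register state trace:
  MOV R1, 50  → R1 = 50
  MOV R5, 29  → R5 = 29
  SUB R1, R5  → R1 = 50 - 29 = 21
Final: R1 = 21

21


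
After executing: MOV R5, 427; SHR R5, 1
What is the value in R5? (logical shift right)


Register state trace:
  MOV R5, 427  → R5 = 427
  SHR R5, 1  → R5 = 427 >> 1 = 427 // 2^1 = 213
Final: R5 = 213

213


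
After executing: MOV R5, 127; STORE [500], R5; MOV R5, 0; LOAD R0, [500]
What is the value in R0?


Register and memory trace:
  MOV R5, 127  → R5 = 127
  STORE [500], R5  → mem[500] = 127
  MOV R5, 0  → R5 = 0
  LOAD R0, [500]  → R0 = mem[500] = 127
Final: R0 = 127

127


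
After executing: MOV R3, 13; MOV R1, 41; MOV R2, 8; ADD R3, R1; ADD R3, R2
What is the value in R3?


Register state trace:
  MOV R3, 13  → R3 = 13
  MOV R1, 41  → R1 = 41
  MOV R2, 8  → R2 = 8
  ADD R3, R1  → R3 = 13 + 41 = 54
  ADD R3, R2  → R3 = 54 + 8 = 62
Final: R3 = 62

62


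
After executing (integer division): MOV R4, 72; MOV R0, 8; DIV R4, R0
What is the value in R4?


Register state trace:
  MOV R4, 72  → R4 = 72
  MOV R0, 8  → R0 = 8
  DIV R4, R0  → R4 = 72 // 8 = 9
Final: R4 = 9

9


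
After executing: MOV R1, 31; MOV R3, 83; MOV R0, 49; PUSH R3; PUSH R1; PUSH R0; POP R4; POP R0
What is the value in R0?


Stack trace (top is rightmost):
  MOV R1, 31  → R1 = 31
  MOV R3, 83  → R3 = 83
  MOV R0, 49  → R0 = 49
  PUSH R3  → stack: [83]
  PUSH R1  → stack: [83, 31]
  PUSH R0  → stack: [83, 31, 49]
  POP R4  → R4 = 49, stack: [83, 31]
  POP R0  → R0 = 31, stack: [83]
Final: R0 = 31

31


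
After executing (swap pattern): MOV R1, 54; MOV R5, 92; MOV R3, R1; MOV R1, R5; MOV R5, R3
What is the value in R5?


Register state trace (swap pattern):
  MOV R1, 54  → R1 = 54
  MOV R5, 92  → R5 = 92
  MOV R3, R1  → R3 = 54  (save R1)
  MOV R1, R5  → R1 = 92  (R1 gets R5's value)
  MOV R5, R3  → R5 = 54  (R5 gets saved value)
Final: R5 = 54

54


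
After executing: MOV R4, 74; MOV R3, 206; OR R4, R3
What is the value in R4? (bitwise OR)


Register state trace:
  MOV R4, 74  → R4 = 74 (0b01001010)
  MOV R3, 206  → R3 = 206 (0b11001110)
  OR R4, R3   → R4 = 74 OR 206 = 206 (0b11001110)
Final: R4 = 206

206


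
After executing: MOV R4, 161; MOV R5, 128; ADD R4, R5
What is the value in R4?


Register state trace:
  MOV R4, 161  → R4 = 161
  MOV R5, 128  → R5 = 128
  ADD R4, R5  → R4 = 161 + 128 = 289
Final: R4 = 289

289


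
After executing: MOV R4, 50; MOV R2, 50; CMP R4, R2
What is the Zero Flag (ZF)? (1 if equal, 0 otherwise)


Register state trace:
  MOV R4, 50  → R4 = 50
  MOV R2, 50  → R2 = 50
  CMP R4, R2  → computes 50 - 50 = 0
  Result is zero, so values are equal
ZF = 1

1


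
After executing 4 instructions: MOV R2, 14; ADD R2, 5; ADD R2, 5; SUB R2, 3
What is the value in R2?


Register state trace:
  MOV R2, 14  → R2 = 14
  ADD R2, 5  → R2 = 14 + 5 = 19
  ADD R2, 5  → R2 = 19 + 5 = 24
  SUB R2, 3  → R2 = 24 - 3 = 21
Final: R2 = 21

21


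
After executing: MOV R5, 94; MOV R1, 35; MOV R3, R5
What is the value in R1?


Register state trace:
  MOV R5, 94  → R5 = 94
  MOV R1, 35  → R1 = 35
  MOV R3, R5  → R3 = 94
Final: R1 = 35

35


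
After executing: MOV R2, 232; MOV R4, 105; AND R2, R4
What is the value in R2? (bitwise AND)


Register state trace:
  MOV R2, 232  → R2 = 232 (0b11101000)
  MOV R4, 105  → R4 = 105 (0b01101001)
  AND R2, R4  → R2 = 232 AND 105 = 104 (0b01101000)
Final: R2 = 104

104


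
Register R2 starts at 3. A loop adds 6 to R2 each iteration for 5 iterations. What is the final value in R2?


Starting value: R2 = 3
  Iter 1: R2 = 3 + 6 = 9
  Iter 2: R2 = 9 + 6 = 15
  Iter 3: R2 = 15 + 6 = 21
  Iter 4: R2 = 21 + 6 = 27
  Iter 5: R2 = 27 + 6 = 33
Final: R2 = 33

33


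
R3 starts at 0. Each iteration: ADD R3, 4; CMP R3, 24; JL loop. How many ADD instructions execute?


Loop trace (R3 starts at 0, target 24, step 4):
  ADD #1: R3 = 0 + 4 = 4  → 4 < 24, loop
  ADD #2: R3 = 4 + 4 = 8  → 8 < 24, loop
  ADD #3: R3 = 8 + 4 = 12  → 12 < 24, loop
  ADD #4: R3 = 12 + 4 = 16  → 16 < 24, loop
  ADD #5: R3 = 16 + 4 = 20  → 20 < 24, loop
  ADD #6: R3 = 20 + 4 = 24  → 24 >= 24, exit
Total ADD instructions: 6

6


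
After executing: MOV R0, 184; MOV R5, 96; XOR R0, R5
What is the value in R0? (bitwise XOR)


Register state trace:
  MOV R0, 184  → R0 = 184 (0b10111000)
  MOV R5, 96  → R5 = 96 (0b01100000)
  XOR R0, R5  → R0 = 184 XOR 96 = 216 (0b11011000)
Final: R0 = 216

216


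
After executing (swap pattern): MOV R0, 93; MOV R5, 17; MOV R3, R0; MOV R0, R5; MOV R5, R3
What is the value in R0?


Register state trace (swap pattern):
  MOV R0, 93  → R0 = 93
  MOV R5, 17  → R5 = 17
  MOV R3, R0  → R3 = 93  (save R0)
  MOV R0, R5  → R0 = 17  (R0 gets R5's value)
  MOV R5, R3  → R5 = 93  (R5 gets saved value)
Final: R0 = 17

17


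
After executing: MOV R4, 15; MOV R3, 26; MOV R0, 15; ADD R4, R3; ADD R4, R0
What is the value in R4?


Register state trace:
  MOV R4, 15  → R4 = 15
  MOV R3, 26  → R3 = 26
  MOV R0, 15  → R0 = 15
  ADD R4, R3  → R4 = 15 + 26 = 41
  ADD R4, R0  → R4 = 41 + 15 = 56
Final: R4 = 56

56


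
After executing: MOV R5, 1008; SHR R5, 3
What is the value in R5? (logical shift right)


Register state trace:
  MOV R5, 1008  → R5 = 1008
  SHR R5, 3  → R5 = 1008 >> 3 = 1008 // 2^3 = 126
Final: R5 = 126

126


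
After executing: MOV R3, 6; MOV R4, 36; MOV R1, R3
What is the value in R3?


Register state trace:
  MOV R3, 6  → R3 = 6
  MOV R4, 36  → R4 = 36
  MOV R1, R3  → R1 = 6
Final: R3 = 6

6


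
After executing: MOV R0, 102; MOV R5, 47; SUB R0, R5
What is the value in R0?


Register state trace:
  MOV R0, 102  → R0 = 102
  MOV R5, 47  → R5 = 47
  SUB R0, R5  → R0 = 102 - 47 = 55
Final: R0 = 55

55


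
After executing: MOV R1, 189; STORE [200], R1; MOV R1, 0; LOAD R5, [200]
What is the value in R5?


Register and memory trace:
  MOV R1, 189  → R1 = 189
  STORE [200], R1  → mem[200] = 189
  MOV R1, 0  → R1 = 0
  LOAD R5, [200]  → R5 = mem[200] = 189
Final: R5 = 189

189


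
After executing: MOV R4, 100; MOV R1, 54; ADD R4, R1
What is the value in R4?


Register state trace:
  MOV R4, 100  → R4 = 100
  MOV R1, 54  → R1 = 54
  ADD R4, R1  → R4 = 100 + 54 = 154
Final: R4 = 154

154


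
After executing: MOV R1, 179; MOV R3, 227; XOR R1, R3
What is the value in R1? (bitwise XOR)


Register state trace:
  MOV R1, 179  → R1 = 179 (0b10110011)
  MOV R3, 227  → R3 = 227 (0b11100011)
  XOR R1, R3  → R1 = 179 XOR 227 = 80 (0b01010000)
Final: R1 = 80

80


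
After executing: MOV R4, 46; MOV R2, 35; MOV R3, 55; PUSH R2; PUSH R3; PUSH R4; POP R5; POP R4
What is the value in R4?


Stack trace (top is rightmost):
  MOV R4, 46  → R4 = 46
  MOV R2, 35  → R2 = 35
  MOV R3, 55  → R3 = 55
  PUSH R2  → stack: [35]
  PUSH R3  → stack: [35, 55]
  PUSH R4  → stack: [35, 55, 46]
  POP R5  → R5 = 46, stack: [35, 55]
  POP R4  → R4 = 55, stack: [35]
Final: R4 = 55

55


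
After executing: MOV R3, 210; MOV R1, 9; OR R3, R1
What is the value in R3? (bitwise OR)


Register state trace:
  MOV R3, 210  → R3 = 210 (0b11010010)
  MOV R1, 9  → R1 = 9 (0b00001001)
  OR R3, R1   → R3 = 210 OR 9 = 219 (0b11011011)
Final: R3 = 219

219


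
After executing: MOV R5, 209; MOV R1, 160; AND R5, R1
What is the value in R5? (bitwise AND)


Register state trace:
  MOV R5, 209  → R5 = 209 (0b11010001)
  MOV R1, 160  → R1 = 160 (0b10100000)
  AND R5, R1  → R5 = 209 AND 160 = 128 (0b10000000)
Final: R5 = 128

128


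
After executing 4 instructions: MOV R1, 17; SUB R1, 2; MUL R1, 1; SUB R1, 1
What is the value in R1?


Register state trace:
  MOV R1, 17  → R1 = 17
  SUB R1, 2  → R1 = 17 - 2 = 15
  MUL R1, 1  → R1 = 15 * 1 = 15
  SUB R1, 1  → R1 = 15 - 1 = 14
Final: R1 = 14

14


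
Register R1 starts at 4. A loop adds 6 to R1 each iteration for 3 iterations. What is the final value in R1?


Starting value: R1 = 4
  Iter 1: R1 = 4 + 6 = 10
  Iter 2: R1 = 10 + 6 = 16
  Iter 3: R1 = 16 + 6 = 22
Final: R1 = 22

22


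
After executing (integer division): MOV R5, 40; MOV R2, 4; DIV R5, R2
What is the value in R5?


Register state trace:
  MOV R5, 40  → R5 = 40
  MOV R2, 4  → R2 = 4
  DIV R5, R2  → R5 = 40 // 4 = 10
Final: R5 = 10

10


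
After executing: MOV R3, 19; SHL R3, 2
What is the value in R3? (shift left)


Register state trace:
  MOV R3, 19  → R3 = 19
  SHL R3, 2  → R3 = 19 << 2 = 19 * 2^2 = 76
Final: R3 = 76

76


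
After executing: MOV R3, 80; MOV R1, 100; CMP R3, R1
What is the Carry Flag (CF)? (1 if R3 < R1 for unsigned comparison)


Register state trace:
  MOV R3, 80  → R3 = 80
  MOV R1, 100  → R1 = 100
  CMP R3, R1  → unsigned 80 - 100: borrow occurs
  80 < 100, so CF = 1
CF = 1

1


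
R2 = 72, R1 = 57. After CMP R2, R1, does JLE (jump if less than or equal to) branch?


Trace:
  R2 = 72, R1 = 57
  CMP R2, R1  → compares 72 vs 57
  JLE checks: is 72 less than or equal to 57?
  72 > 57, so condition is false
Branch taken: No

No


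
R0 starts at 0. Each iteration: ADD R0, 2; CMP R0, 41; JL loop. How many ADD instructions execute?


Loop trace (R0 starts at 0, target 41, step 2):
  ADD #1: R0 = 0 + 2 = 2  → 2 < 41, loop
  ADD #2: R0 = 2 + 2 = 4  → 4 < 41, loop
  ADD #3: R0 = 4 + 2 = 6  → 6 < 41, loop
  ADD #4: R0 = 6 + 2 = 8  → 8 < 41, loop
  ADD #5: R0 = 8 + 2 = 10  → 10 < 41, loop
  ADD #6: R0 = 10 + 2 = 12  → 12 < 41, loop
  ADD #7: R0 = 12 + 2 = 14  → 14 < 41, loop
  ADD #8: R0 = 14 + 2 = 16  → 16 < 41, loop
  ADD #9: R0 = 16 + 2 = 18  → 18 < 41, loop
  ADD #10: R0 = 18 + 2 = 20  → 20 < 41, loop
  ADD #11: R0 = 20 + 2 = 22  → 22 < 41, loop
  ADD #12: R0 = 22 + 2 = 24  → 24 < 41, loop
  ADD #13: R0 = 24 + 2 = 26  → 26 < 41, loop
  ADD #14: R0 = 26 + 2 = 28  → 28 < 41, loop
  ADD #15: R0 = 28 + 2 = 30  → 30 < 41, loop
  ADD #16: R0 = 30 + 2 = 32  → 32 < 41, loop
  ADD #17: R0 = 32 + 2 = 34  → 34 < 41, loop
  ADD #18: R0 = 34 + 2 = 36  → 36 < 41, loop
  ADD #19: R0 = 36 + 2 = 38  → 38 < 41, loop
  ADD #20: R0 = 38 + 2 = 40  → 40 < 41, loop
  ADD #21: R0 = 40 + 2 = 42  → 42 >= 41, exit
Total ADD instructions: 21

21


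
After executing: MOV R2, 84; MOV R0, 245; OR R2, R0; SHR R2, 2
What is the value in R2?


Register state trace:
  MOV R2, 84  → R2 = 84 (0b01010100)
  MOV R0, 245  → R0 = 245 (0b11110101)
  OR R2, R0  → R2 = 84 OR 245 = 245 (0b11110101)
  SHR R2, 2  → R2 = 245 >> 2 = 61
Final: R2 = 61

61


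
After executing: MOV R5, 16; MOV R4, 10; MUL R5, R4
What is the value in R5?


Register state trace:
  MOV R5, 16  → R5 = 16
  MOV R4, 10  → R4 = 10
  MUL R5, R4  → R5 = 16 * 10 = 160
Final: R5 = 160

160


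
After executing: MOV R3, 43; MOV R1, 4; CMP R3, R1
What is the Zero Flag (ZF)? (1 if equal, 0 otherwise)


Register state trace:
  MOV R3, 43  → R3 = 43
  MOV R1, 4  → R1 = 4
  CMP R3, R1  → computes 43 - 4 = 39
  Result is nonzero, so values are not equal
ZF = 0

0


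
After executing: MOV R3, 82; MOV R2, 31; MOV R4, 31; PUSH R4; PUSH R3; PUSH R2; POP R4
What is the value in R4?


Stack trace (top is rightmost):
  MOV R3, 82  → R3 = 82
  MOV R2, 31  → R2 = 31
  MOV R4, 31  → R4 = 31
  PUSH R4  → stack: [31]
  PUSH R3  → stack: [31, 82]
  PUSH R2  → stack: [31, 82, 31]
  POP R4  → R4 = 31, stack: [31, 82]
Final: R4 = 31

31


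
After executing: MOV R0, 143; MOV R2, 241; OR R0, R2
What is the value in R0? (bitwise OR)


Register state trace:
  MOV R0, 143  → R0 = 143 (0b10001111)
  MOV R2, 241  → R2 = 241 (0b11110001)
  OR R0, R2   → R0 = 143 OR 241 = 255 (0b11111111)
Final: R0 = 255

255


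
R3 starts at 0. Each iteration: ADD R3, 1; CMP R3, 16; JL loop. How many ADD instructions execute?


Loop trace (R3 starts at 0, target 16, step 1):
  ADD #1: R3 = 0 + 1 = 1  → 1 < 16, loop
  ADD #2: R3 = 1 + 1 = 2  → 2 < 16, loop
  ADD #3: R3 = 2 + 1 = 3  → 3 < 16, loop
  ADD #4: R3 = 3 + 1 = 4  → 4 < 16, loop
  ADD #5: R3 = 4 + 1 = 5  → 5 < 16, loop
  ADD #6: R3 = 5 + 1 = 6  → 6 < 16, loop
  ADD #7: R3 = 6 + 1 = 7  → 7 < 16, loop
  ADD #8: R3 = 7 + 1 = 8  → 8 < 16, loop
  ADD #9: R3 = 8 + 1 = 9  → 9 < 16, loop
  ADD #10: R3 = 9 + 1 = 10  → 10 < 16, loop
  ADD #11: R3 = 10 + 1 = 11  → 11 < 16, loop
  ADD #12: R3 = 11 + 1 = 12  → 12 < 16, loop
  ADD #13: R3 = 12 + 1 = 13  → 13 < 16, loop
  ADD #14: R3 = 13 + 1 = 14  → 14 < 16, loop
  ADD #15: R3 = 14 + 1 = 15  → 15 < 16, loop
  ADD #16: R3 = 15 + 1 = 16  → 16 >= 16, exit
Total ADD instructions: 16

16


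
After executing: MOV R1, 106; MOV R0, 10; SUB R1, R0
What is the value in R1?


Register state trace:
  MOV R1, 106  → R1 = 106
  MOV R0, 10  → R0 = 10
  SUB R1, R0  → R1 = 106 - 10 = 96
Final: R1 = 96

96


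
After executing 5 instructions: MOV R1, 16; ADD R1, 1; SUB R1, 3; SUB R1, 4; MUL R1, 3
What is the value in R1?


Register state trace:
  MOV R1, 16  → R1 = 16
  ADD R1, 1  → R1 = 16 + 1 = 17
  SUB R1, 3  → R1 = 17 - 3 = 14
  SUB R1, 4  → R1 = 14 - 4 = 10
  MUL R1, 3  → R1 = 10 * 3 = 30
Final: R1 = 30

30


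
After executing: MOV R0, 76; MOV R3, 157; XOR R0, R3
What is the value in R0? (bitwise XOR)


Register state trace:
  MOV R0, 76  → R0 = 76 (0b01001100)
  MOV R3, 157  → R3 = 157 (0b10011101)
  XOR R0, R3  → R0 = 76 XOR 157 = 209 (0b11010001)
Final: R0 = 209

209


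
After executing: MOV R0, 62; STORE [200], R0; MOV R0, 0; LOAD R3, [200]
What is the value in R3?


Register and memory trace:
  MOV R0, 62  → R0 = 62
  STORE [200], R0  → mem[200] = 62
  MOV R0, 0  → R0 = 0
  LOAD R3, [200]  → R3 = mem[200] = 62
Final: R3 = 62

62


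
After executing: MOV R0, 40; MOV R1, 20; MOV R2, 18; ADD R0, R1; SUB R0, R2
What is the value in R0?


Register state trace:
  MOV R0, 40  → R0 = 40
  MOV R1, 20  → R1 = 20
  MOV R2, 18  → R2 = 18
  ADD R0, R1  → R0 = 40 + 20 = 60
  SUB R0, R2  → R0 = 60 - 18 = 42
Final: R0 = 42

42


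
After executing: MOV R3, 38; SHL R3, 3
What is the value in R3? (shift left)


Register state trace:
  MOV R3, 38  → R3 = 38
  SHL R3, 3  → R3 = 38 << 3 = 38 * 2^3 = 304
Final: R3 = 304

304


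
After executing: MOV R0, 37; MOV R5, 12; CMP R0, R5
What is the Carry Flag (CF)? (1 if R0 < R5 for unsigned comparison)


Register state trace:
  MOV R0, 37  → R0 = 37
  MOV R5, 12  → R5 = 12
  CMP R0, R5  → unsigned 37 - 12: no borrow
  37 >= 12, so CF = 0
CF = 0

0


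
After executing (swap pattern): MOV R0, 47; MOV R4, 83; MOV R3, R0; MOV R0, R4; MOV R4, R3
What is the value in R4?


Register state trace (swap pattern):
  MOV R0, 47  → R0 = 47
  MOV R4, 83  → R4 = 83
  MOV R3, R0  → R3 = 47  (save R0)
  MOV R0, R4  → R0 = 83  (R0 gets R4's value)
  MOV R4, R3  → R4 = 47  (R4 gets saved value)
Final: R4 = 47

47


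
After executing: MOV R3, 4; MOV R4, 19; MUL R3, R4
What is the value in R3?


Register state trace:
  MOV R3, 4  → R3 = 4
  MOV R4, 19  → R4 = 19
  MUL R3, R4  → R3 = 4 * 19 = 76
Final: R3 = 76

76


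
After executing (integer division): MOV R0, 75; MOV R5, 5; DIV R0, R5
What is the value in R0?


Register state trace:
  MOV R0, 75  → R0 = 75
  MOV R5, 5  → R5 = 5
  DIV R0, R5  → R0 = 75 // 5 = 15
Final: R0 = 15

15


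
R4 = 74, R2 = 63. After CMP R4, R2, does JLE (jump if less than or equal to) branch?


Trace:
  R4 = 74, R2 = 63
  CMP R4, R2  → compares 74 vs 63
  JLE checks: is 74 less than or equal to 63?
  74 > 63, so condition is false
Branch taken: No

No


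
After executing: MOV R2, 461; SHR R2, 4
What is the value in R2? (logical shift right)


Register state trace:
  MOV R2, 461  → R2 = 461
  SHR R2, 4  → R2 = 461 >> 4 = 461 // 2^4 = 28
Final: R2 = 28

28


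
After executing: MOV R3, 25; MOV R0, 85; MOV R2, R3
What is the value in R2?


Register state trace:
  MOV R3, 25  → R3 = 25
  MOV R0, 85  → R0 = 85
  MOV R2, R3  → R2 = 25
Final: R2 = 25

25


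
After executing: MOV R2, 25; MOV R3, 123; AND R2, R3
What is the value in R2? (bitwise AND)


Register state trace:
  MOV R2, 25  → R2 = 25 (0b00011001)
  MOV R3, 123  → R3 = 123 (0b01111011)
  AND R2, R3  → R2 = 25 AND 123 = 25 (0b00011001)
Final: R2 = 25

25


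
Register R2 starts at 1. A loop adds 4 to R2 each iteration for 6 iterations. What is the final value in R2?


Starting value: R2 = 1
  Iter 1: R2 = 1 + 4 = 5
  Iter 2: R2 = 5 + 4 = 9
  Iter 3: R2 = 9 + 4 = 13
  Iter 4: R2 = 13 + 4 = 17
  Iter 5: R2 = 17 + 4 = 21
  Iter 6: R2 = 21 + 4 = 25
Final: R2 = 25

25


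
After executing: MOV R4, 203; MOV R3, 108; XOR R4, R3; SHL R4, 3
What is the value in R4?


Register state trace:
  MOV R4, 203  → R4 = 203 (0b11001011)
  MOV R3, 108  → R3 = 108 (0b01101100)
  XOR R4, R3  → R4 = 203 XOR 108 = 167 (0b10100111)
  SHL R4, 3  → R4 = 167 << 3 = 1336
Final: R4 = 1336

1336


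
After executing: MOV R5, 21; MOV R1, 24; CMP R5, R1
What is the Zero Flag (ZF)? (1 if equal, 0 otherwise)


Register state trace:
  MOV R5, 21  → R5 = 21
  MOV R1, 24  → R1 = 24
  CMP R5, R1  → computes 21 - 24 = -3
  Result is nonzero, so values are not equal
ZF = 0

0


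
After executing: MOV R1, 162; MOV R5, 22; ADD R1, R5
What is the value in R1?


Register state trace:
  MOV R1, 162  → R1 = 162
  MOV R5, 22  → R5 = 22
  ADD R1, R5  → R1 = 162 + 22 = 184
Final: R1 = 184

184


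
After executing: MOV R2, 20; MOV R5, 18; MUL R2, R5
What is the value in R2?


Register state trace:
  MOV R2, 20  → R2 = 20
  MOV R5, 18  → R5 = 18
  MUL R2, R5  → R2 = 20 * 18 = 360
Final: R2 = 360

360


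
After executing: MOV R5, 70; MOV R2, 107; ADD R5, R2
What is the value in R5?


Register state trace:
  MOV R5, 70  → R5 = 70
  MOV R2, 107  → R2 = 107
  ADD R5, R2  → R5 = 70 + 107 = 177
Final: R5 = 177

177


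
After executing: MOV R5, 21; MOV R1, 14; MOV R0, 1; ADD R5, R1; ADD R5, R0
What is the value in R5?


Register state trace:
  MOV R5, 21  → R5 = 21
  MOV R1, 14  → R1 = 14
  MOV R0, 1  → R0 = 1
  ADD R5, R1  → R5 = 21 + 14 = 35
  ADD R5, R0  → R5 = 35 + 1 = 36
Final: R5 = 36

36


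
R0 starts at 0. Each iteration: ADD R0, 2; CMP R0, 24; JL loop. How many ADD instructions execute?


Loop trace (R0 starts at 0, target 24, step 2):
  ADD #1: R0 = 0 + 2 = 2  → 2 < 24, loop
  ADD #2: R0 = 2 + 2 = 4  → 4 < 24, loop
  ADD #3: R0 = 4 + 2 = 6  → 6 < 24, loop
  ADD #4: R0 = 6 + 2 = 8  → 8 < 24, loop
  ADD #5: R0 = 8 + 2 = 10  → 10 < 24, loop
  ADD #6: R0 = 10 + 2 = 12  → 12 < 24, loop
  ADD #7: R0 = 12 + 2 = 14  → 14 < 24, loop
  ADD #8: R0 = 14 + 2 = 16  → 16 < 24, loop
  ADD #9: R0 = 16 + 2 = 18  → 18 < 24, loop
  ADD #10: R0 = 18 + 2 = 20  → 20 < 24, loop
  ADD #11: R0 = 20 + 2 = 22  → 22 < 24, loop
  ADD #12: R0 = 22 + 2 = 24  → 24 >= 24, exit
Total ADD instructions: 12

12


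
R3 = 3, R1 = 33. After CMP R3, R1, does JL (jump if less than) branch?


Trace:
  R3 = 3, R1 = 33
  CMP R3, R1  → compares 3 vs 33
  JL checks: is 3 less than 33?
  3 < 33, so condition is true
Branch taken: Yes

Yes


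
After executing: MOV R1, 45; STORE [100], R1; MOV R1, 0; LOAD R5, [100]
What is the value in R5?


Register and memory trace:
  MOV R1, 45  → R1 = 45
  STORE [100], R1  → mem[100] = 45
  MOV R1, 0  → R1 = 0
  LOAD R5, [100]  → R5 = mem[100] = 45
Final: R5 = 45

45


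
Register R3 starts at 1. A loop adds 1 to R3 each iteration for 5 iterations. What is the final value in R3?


Starting value: R3 = 1
  Iter 1: R3 = 1 + 1 = 2
  Iter 2: R3 = 2 + 1 = 3
  Iter 3: R3 = 3 + 1 = 4
  Iter 4: R3 = 4 + 1 = 5
  Iter 5: R3 = 5 + 1 = 6
Final: R3 = 6

6


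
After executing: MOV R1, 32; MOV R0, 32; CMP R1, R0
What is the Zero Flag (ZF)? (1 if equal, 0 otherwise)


Register state trace:
  MOV R1, 32  → R1 = 32
  MOV R0, 32  → R0 = 32
  CMP R1, R0  → computes 32 - 32 = 0
  Result is zero, so values are equal
ZF = 1

1


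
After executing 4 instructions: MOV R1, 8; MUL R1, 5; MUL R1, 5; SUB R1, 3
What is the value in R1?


Register state trace:
  MOV R1, 8  → R1 = 8
  MUL R1, 5  → R1 = 8 * 5 = 40
  MUL R1, 5  → R1 = 40 * 5 = 200
  SUB R1, 3  → R1 = 200 - 3 = 197
Final: R1 = 197

197


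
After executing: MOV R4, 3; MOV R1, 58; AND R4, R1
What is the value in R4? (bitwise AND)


Register state trace:
  MOV R4, 3  → R4 = 3 (0b00000011)
  MOV R1, 58  → R1 = 58 (0b00111010)
  AND R4, R1  → R4 = 3 AND 58 = 2 (0b00000010)
Final: R4 = 2

2


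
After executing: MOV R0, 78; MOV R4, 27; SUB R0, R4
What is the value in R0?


Register state trace:
  MOV R0, 78  → R0 = 78
  MOV R4, 27  → R4 = 27
  SUB R0, R4  → R0 = 78 - 27 = 51
Final: R0 = 51

51


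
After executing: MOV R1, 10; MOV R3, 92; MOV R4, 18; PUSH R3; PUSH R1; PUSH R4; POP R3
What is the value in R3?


Stack trace (top is rightmost):
  MOV R1, 10  → R1 = 10
  MOV R3, 92  → R3 = 92
  MOV R4, 18  → R4 = 18
  PUSH R3  → stack: [92]
  PUSH R1  → stack: [92, 10]
  PUSH R4  → stack: [92, 10, 18]
  POP R3  → R3 = 18, stack: [92, 10]
Final: R3 = 18

18


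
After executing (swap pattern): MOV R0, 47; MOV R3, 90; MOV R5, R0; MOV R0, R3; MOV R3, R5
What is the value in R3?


Register state trace (swap pattern):
  MOV R0, 47  → R0 = 47
  MOV R3, 90  → R3 = 90
  MOV R5, R0  → R5 = 47  (save R0)
  MOV R0, R3  → R0 = 90  (R0 gets R3's value)
  MOV R3, R5  → R3 = 47  (R3 gets saved value)
Final: R3 = 47

47


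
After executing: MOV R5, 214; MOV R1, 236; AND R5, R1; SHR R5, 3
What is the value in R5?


Register state trace:
  MOV R5, 214  → R5 = 214 (0b11010110)
  MOV R1, 236  → R1 = 236 (0b11101100)
  AND R5, R1  → R5 = 214 AND 236 = 196 (0b11000100)
  SHR R5, 3  → R5 = 196 >> 3 = 24
Final: R5 = 24

24


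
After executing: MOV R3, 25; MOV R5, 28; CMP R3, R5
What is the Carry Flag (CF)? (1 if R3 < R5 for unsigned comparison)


Register state trace:
  MOV R3, 25  → R3 = 25
  MOV R5, 28  → R5 = 28
  CMP R3, R5  → unsigned 25 - 28: borrow occurs
  25 < 28, so CF = 1
CF = 1

1


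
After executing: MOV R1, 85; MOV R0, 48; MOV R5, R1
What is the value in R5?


Register state trace:
  MOV R1, 85  → R1 = 85
  MOV R0, 48  → R0 = 48
  MOV R5, R1  → R5 = 85
Final: R5 = 85

85


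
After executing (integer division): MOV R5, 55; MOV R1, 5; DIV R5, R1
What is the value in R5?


Register state trace:
  MOV R5, 55  → R5 = 55
  MOV R1, 5  → R1 = 5
  DIV R5, R1  → R5 = 55 // 5 = 11
Final: R5 = 11

11


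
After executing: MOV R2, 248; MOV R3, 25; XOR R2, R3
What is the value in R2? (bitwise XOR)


Register state trace:
  MOV R2, 248  → R2 = 248 (0b11111000)
  MOV R3, 25  → R3 = 25 (0b00011001)
  XOR R2, R3  → R2 = 248 XOR 25 = 225 (0b11100001)
Final: R2 = 225

225


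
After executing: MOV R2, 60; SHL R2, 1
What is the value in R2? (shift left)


Register state trace:
  MOV R2, 60  → R2 = 60
  SHL R2, 1  → R2 = 60 << 1 = 60 * 2^1 = 120
Final: R2 = 120

120


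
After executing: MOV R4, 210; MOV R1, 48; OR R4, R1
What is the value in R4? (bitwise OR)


Register state trace:
  MOV R4, 210  → R4 = 210 (0b11010010)
  MOV R1, 48  → R1 = 48 (0b00110000)
  OR R4, R1   → R4 = 210 OR 48 = 242 (0b11110010)
Final: R4 = 242

242


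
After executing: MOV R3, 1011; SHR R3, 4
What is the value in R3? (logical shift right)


Register state trace:
  MOV R3, 1011  → R3 = 1011
  SHR R3, 4  → R3 = 1011 >> 4 = 1011 // 2^4 = 63
Final: R3 = 63

63


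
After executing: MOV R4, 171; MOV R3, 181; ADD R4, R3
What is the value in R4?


Register state trace:
  MOV R4, 171  → R4 = 171
  MOV R3, 181  → R3 = 181
  ADD R4, R3  → R4 = 171 + 181 = 352
Final: R4 = 352

352


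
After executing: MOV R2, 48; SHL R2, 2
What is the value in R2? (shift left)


Register state trace:
  MOV R2, 48  → R2 = 48
  SHL R2, 2  → R2 = 48 << 2 = 48 * 2^2 = 192
Final: R2 = 192

192
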